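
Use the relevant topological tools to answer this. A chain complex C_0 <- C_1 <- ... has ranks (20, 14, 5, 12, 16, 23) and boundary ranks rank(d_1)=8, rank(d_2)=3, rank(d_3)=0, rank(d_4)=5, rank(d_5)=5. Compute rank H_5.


rank H_k = rank(ker d_k) - rank(im d_{k+1}).
rank(ker d_5) = rank(C_5) - rank(d_5) = 23 - 5 = 18.
rank(im d_{5+1}) = 0.
rank H_5 = 18 - 0 = 18

18


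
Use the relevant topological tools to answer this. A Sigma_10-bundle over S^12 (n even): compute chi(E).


chi(S^12) = 2 (n even), chi(Sigma_10) = 2 - 2*10 = -18.
chi(E) = 2 * (-18) = -36

-36


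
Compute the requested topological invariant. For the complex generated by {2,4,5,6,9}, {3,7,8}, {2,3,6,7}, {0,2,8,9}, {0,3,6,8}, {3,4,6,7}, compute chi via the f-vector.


Enumerate all faces; f-vector: f_0=9, f_1=27, f_2=26, f_3=9, f_4=1.
chi = sum (-1)^k f_k = 0

0


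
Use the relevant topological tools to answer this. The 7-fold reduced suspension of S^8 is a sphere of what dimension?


Each suspension raises dimension by 1: Sigma S^n = S^{n+1}.
Sigma^7 S^8 = S^{8+7} = S^15

15


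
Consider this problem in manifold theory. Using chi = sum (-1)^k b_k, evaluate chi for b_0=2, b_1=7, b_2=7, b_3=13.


chi = sum_k (-1)^k b_k.
= (2) + (-7) + (7) + (-13)
= -11

-11


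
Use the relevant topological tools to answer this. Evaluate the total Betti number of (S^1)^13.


b_k(T^13) = C(13,k), so the sum over k is sum_k C(13,k) = 2^13.
Total = 2^13 = 8192

8192


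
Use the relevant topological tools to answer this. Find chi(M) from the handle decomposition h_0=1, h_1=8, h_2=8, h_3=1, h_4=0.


Handles of index k contribute (-1)^k to chi (same as CW cells).
chi = (1) + (-8) + (8) + (-1) + (0) = 0

0


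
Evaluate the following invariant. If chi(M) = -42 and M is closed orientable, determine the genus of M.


chi = 2 - 2g for closed orientable surfaces.
-42 = 2 - 2g
2g = 2 - (-42) = 44
g = 22

22


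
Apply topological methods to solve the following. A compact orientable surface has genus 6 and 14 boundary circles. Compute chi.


For a compact orientable surface with genus g and b boundary components: chi = 2 - 2g - b.
chi = 2 - 2*6 - 14 = 2 - 12 - 14 = -24

-24


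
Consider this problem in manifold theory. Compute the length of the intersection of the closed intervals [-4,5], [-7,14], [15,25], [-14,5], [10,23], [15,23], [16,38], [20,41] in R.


Intersection = [max(a_i), min(b_i)] = [20, 5].
Since 20 > 5, the intersection is empty.
Length = 0

0


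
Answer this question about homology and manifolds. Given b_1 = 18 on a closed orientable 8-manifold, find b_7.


Poincare duality for closed orientable n-manifolds: b_k = b_{n-k}.
Here n = 8, so b_7 = b_1 = 18

18


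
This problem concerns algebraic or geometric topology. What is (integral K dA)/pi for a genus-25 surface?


Gauss-Bonnet: integral K dA = 2*pi*chi(M).
chi(Sigma_25) = 2 - 2*25 = -48.
(integral K dA)/pi = 2*chi = 2*(-48) = -96

-96


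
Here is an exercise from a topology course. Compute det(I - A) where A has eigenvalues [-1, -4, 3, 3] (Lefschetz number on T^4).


For a torus self-map: L(f) = det(I - A) where A acts on H_1.
L(f) = (1--1) * (1--4) * (1-3) * (1-3) = 2 * 5 * -2 * -2 = 40

40


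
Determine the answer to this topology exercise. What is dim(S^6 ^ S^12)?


S^m ^ S^n = S^{m+n}.
k = 6 + 12 = 18

18


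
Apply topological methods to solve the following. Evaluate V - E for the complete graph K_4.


K_4: V = 4, E = C(4,2) = 6.
chi = V - E = 4 - 6 = -2

-2


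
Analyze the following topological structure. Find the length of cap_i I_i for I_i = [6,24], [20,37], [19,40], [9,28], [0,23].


Intersection = [max(a_i), min(b_i)] = [20, 23].
Length = 23 - 20 = 3

3


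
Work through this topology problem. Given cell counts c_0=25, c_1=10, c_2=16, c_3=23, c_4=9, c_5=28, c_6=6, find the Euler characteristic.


chi = sum_k (-1)^k c_k.
= (-1)^0*25 + (-1)^1*10 + (-1)^2*16 + (-1)^3*23 + (-1)^4*9 + (-1)^5*28 + (-1)^6*6
= (25) + (-10) + (16) + (-23) + (9) + (-28) + (6)
= -5

-5


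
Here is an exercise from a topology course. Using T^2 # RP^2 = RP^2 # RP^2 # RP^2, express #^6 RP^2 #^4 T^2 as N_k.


Since a >= 1, the sum is non-orientable; each T^2 can be replaced by RP^2 # RP^2 (since T^2#RP^2 = 3RP^2).
Total crosscaps k = 6 + 2*4 = 14.
Check via chi: chi = 6*1 + 4*0 - (6+4-1)*2 = -12 = 2 - k = -12. Consistent.

14


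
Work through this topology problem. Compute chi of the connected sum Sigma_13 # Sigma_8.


chi(Sigma_13) = 2 - 2*13 = -24
chi(Sigma_8) = 2 - 2*8 = -14
For surfaces: chi(A#B) = chi(A) + chi(B) - 2.
chi = -24 + -14 - 2 = -40

-40


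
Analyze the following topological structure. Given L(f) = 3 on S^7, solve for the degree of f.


L(f) = 1 + (-1)^7 deg(f) on S^7.
3 = 1 + (-1)^7 * deg(f)
(-1)^7 * deg(f) = 2
deg(f) = -2

-2


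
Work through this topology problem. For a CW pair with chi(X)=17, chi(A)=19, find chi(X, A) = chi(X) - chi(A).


Relative Euler characteristic: chi(X, A) = chi(X) - chi(A).
= 17 - (19) = -2

-2


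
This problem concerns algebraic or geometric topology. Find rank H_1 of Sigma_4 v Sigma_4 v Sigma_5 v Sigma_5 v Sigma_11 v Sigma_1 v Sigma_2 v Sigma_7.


For a wedge X v Y: reduced H_k(X v Y) = H_k(X) + H_k(Y).
Each Sigma_g contributes b_1 = 2g.
b_1 = 8 + 8 + 10 + 10 + 22 + 2 + 4 + 14 = 78

78


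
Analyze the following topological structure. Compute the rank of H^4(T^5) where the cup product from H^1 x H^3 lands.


Cup product: H^p x H^q -> H^{p+q}; here p+q = 1+3 = 4.
rank H^k(T^n) = C(n,k).
C(5,4) = 5

5


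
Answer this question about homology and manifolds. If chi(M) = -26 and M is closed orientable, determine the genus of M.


chi = 2 - 2g for closed orientable surfaces.
-26 = 2 - 2g
2g = 2 - (-26) = 28
g = 14

14


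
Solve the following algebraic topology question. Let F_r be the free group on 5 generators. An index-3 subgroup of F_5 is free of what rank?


Nielsen-Schreier: an index-n subgroup of F_r is free of rank 1 + n(r-1).
Equivalently: chi(cover) = n*chi(base); chi(vee_r S^1) = 1 - 5 = -4.
chi(E) = 3*(-4) = -12; rank = 1 - chi(E) = 1 - (-12) = 13.
rank = 1 + 3*(5-1) = 1 + 12 = 13

13


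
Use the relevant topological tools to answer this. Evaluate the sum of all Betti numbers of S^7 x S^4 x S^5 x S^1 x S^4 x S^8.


Total Betti number is multiplicative under products.
Each S^d (d>=1) has total Betti number 2.
There are 6 sphere factors.
Total = 2^6 = 64

64


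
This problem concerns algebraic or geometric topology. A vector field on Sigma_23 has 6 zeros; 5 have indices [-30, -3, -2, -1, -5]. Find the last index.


Poincare-Hopf: sum of indices = chi(M).
chi(Sigma_23) = 2 - 2*23 = -44.
Sum of known indices = -41.
x = chi - (sum known) = -44 - (-41) = -3

-3


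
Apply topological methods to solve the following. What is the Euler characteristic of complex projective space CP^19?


CP^19 has one cell in each even dimension 0, 2, ..., 2*19 (19+1 cells total).
All cells are even-dimensional, so chi = number of cells.
chi = 19 + 1 = 20

20


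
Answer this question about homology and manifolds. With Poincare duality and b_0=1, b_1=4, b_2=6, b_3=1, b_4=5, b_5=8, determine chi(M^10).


By Poincare duality b_k = b_{10-k}, so full Betti numbers: b_0=1, b_1=4, b_2=6, b_3=1, b_4=5, b_5=8, b_6=5, b_7=1, b_8=6, b_9=4, b_10=1.
chi = sum (-1)^k b_k = 6

6


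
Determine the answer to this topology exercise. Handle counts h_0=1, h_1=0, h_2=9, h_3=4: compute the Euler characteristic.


Handles of index k contribute (-1)^k to chi (same as CW cells).
chi = (1) + (0) + (9) + (-4) = 6

6


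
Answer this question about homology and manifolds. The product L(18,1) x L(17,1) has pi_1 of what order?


pi_1(X x Y) = pi_1(X) x pi_1(Y).
pi_1(L(18,1)) = Z/18, pi_1(L(17,1)) = Z/17.
|Z/18 x Z/17| = 18 * 17 = 306

306


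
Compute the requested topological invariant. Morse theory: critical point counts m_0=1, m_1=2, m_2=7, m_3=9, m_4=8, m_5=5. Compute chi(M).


Morse theory: chi(M) = sum_k (-1)^k m_k where m_k = #(index-k critical points).
= (1) + (-2) + (7) + (-9) + (8) + (-5) = 0

0


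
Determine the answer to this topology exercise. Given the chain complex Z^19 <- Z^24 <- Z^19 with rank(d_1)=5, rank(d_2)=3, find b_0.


rank H_k = rank(ker d_k) - rank(im d_{k+1}).
rank(ker d_0) = rank(C_0) - rank(d_0) = 19 - 0 = 19.
rank(im d_{0+1}) = 5.
rank H_0 = 19 - 5 = 14

14


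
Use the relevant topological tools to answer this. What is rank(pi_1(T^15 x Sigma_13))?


pi_1(A x B) = pi_1(A) x pi_1(B); rank of abelianization = b_1.
b_1(T^15) = 15, b_1(Sigma_13) = 2*13 = 26.
b_1(product) = 15 + 26 = 41

41


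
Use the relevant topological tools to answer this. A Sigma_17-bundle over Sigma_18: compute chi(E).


For a fiber bundle F -> E -> B (with CW structure): chi(E) = chi(B) * chi(F).
chi(Sigma_18) = -34, chi(Sigma_17) = -32.
chi(E) = (-34) * (-32) = 1088

1088


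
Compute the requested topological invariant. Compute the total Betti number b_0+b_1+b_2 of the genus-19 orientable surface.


For Sigma_19: b_0 = 1, b_1 = 2g = 38, b_2 = 1.
Total = 1 + 38 + 1 = 40

40


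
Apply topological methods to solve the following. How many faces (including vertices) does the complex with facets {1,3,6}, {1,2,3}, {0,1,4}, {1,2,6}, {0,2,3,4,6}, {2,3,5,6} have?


Each maximal simplex on m vertices has 2^m - 1 nonempty faces.
Take the union (dedupe shared faces).
Total distinct faces = 49

49


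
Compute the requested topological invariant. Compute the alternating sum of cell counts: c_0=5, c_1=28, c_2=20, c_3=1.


chi = sum_k (-1)^k c_k.
= (-1)^0*5 + (-1)^1*28 + (-1)^2*20 + (-1)^3*1
= (5) + (-28) + (20) + (-1)
= -4

-4


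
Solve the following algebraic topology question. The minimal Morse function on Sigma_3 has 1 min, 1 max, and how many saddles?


A perfect Morse function has m_k = b_k.
For Sigma_3: b_0=1, b_1=2g=6, b_2=1.
Saddles m_1 = 2g = 6

6


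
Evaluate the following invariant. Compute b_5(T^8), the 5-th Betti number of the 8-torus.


By the Kunneth formula, b_k(T^n) = C(n,k).
b_5(T^8) = C(8,5).
C(8,5) = 8!/(5!*3!) = 56

56


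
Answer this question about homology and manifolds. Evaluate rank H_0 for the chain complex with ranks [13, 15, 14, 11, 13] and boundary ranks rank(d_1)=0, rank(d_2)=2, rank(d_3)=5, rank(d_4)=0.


rank H_k = rank(ker d_k) - rank(im d_{k+1}).
rank(ker d_0) = rank(C_0) - rank(d_0) = 13 - 0 = 13.
rank(im d_{0+1}) = 0.
rank H_0 = 13 - 0 = 13

13


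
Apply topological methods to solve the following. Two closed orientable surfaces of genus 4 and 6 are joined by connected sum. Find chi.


chi(Sigma_4) = 2 - 2*4 = -6
chi(Sigma_6) = 2 - 2*6 = -10
For surfaces: chi(A#B) = chi(A) + chi(B) - 2.
chi = -6 + -10 - 2 = -18

-18


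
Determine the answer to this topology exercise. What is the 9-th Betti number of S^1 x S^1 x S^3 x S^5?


Each S^d has Poincare polynomial 1 + t^d.
The product S^1 x S^1 x S^3 x S^5 has Poincare polynomial prod(1+t^d_i).
Expanding: b_0=1, b_1=2, b_2=1, b_3=1, b_4=2, b_5=2, b_6=2, b_7=1, b_8=1, b_9=2, b_10=1.
b_9 = 2

2


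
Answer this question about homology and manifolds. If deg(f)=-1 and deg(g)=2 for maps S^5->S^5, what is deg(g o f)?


Degree is multiplicative under composition: deg(g o f) = deg(g) * deg(f).
= 2 * -1 = -2

-2


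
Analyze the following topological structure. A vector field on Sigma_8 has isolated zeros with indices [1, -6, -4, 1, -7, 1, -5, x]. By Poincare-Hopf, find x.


Poincare-Hopf: sum of indices = chi(M).
chi(Sigma_8) = 2 - 2*8 = -14.
Sum of known indices = -19.
x = chi - (sum known) = -14 - (-19) = 5

5


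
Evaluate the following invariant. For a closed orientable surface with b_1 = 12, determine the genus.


For a closed orientable surface: b_1 = 2g.
12 = 2g
g = 12 / 2 = 6

6


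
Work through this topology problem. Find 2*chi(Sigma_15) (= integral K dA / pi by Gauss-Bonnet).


Gauss-Bonnet: integral K dA = 2*pi*chi(M).
chi(Sigma_15) = 2 - 2*15 = -28.
(integral K dA)/pi = 2*chi = 2*(-28) = -56

-56


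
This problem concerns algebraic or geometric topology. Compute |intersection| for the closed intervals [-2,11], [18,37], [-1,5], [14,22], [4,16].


Intersection = [max(a_i), min(b_i)] = [18, 5].
Since 18 > 5, the intersection is empty.
Length = 0

0


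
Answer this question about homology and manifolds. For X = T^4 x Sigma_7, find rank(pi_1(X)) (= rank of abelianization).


pi_1(A x B) = pi_1(A) x pi_1(B); rank of abelianization = b_1.
b_1(T^4) = 4, b_1(Sigma_7) = 2*7 = 14.
b_1(product) = 4 + 14 = 18

18


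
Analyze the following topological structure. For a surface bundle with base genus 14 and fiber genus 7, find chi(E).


For a fiber bundle F -> E -> B (with CW structure): chi(E) = chi(B) * chi(F).
chi(Sigma_14) = -26, chi(Sigma_7) = -12.
chi(E) = (-26) * (-12) = 312

312


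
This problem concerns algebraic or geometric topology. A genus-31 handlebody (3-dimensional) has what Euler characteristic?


A genus-g handlebody deformation retracts to a wedge of g circles.
chi(vee_g S^1) = 1 - g.
chi(H_31) = 1 - 31 = -30

-30


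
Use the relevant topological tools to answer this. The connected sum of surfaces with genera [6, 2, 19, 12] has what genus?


Genus is additive under connected sum of orientable surfaces.
g = 6 + 2 + 19 + 12 = 39

39


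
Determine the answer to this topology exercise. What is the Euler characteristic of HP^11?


HP^11 has one cell in each dimension 0, 4, ..., 4*11 (11+1 cells, all even-dim).
chi = 11 + 1 = 12

12


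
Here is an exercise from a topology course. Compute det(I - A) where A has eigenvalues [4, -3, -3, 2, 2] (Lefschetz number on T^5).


For a torus self-map: L(f) = det(I - A) where A acts on H_1.
L(f) = (1-4) * (1--3) * (1--3) * (1-2) * (1-2) = -3 * 4 * 4 * -1 * -1 = -48

-48


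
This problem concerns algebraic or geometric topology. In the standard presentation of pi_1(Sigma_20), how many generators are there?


Standard presentation: pi_1(Sigma_g) = <a_1,b_1,...,a_g,b_g | [a_1,b_1]...[a_g,b_g] = 1>.
Number of generators = 2g = 2*20 = 40

40


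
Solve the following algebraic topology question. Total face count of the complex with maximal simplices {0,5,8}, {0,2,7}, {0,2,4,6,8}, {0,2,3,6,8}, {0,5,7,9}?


Each maximal simplex on m vertices has 2^m - 1 nonempty faces.
Take the union (dedupe shared faces).
Total distinct faces = 65

65


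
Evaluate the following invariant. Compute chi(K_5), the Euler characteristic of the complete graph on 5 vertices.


K_5: V = 5, E = C(5,2) = 10.
chi = V - E = 5 - 10 = -5

-5


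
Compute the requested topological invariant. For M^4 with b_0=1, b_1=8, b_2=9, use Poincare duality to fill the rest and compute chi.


By Poincare duality b_k = b_{4-k}, so full Betti numbers: b_0=1, b_1=8, b_2=9, b_3=8, b_4=1.
chi = sum (-1)^k b_k = -5

-5


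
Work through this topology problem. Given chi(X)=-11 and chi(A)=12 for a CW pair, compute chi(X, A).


Relative Euler characteristic: chi(X, A) = chi(X) - chi(A).
= -11 - (12) = -23

-23


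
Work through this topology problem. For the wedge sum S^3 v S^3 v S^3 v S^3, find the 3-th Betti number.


For a wedge of spheres, H_k (k>0) is free on one generator per sphere of dimension k.
Spheres of dimension 3: count = 4.
b_3 = 4

4


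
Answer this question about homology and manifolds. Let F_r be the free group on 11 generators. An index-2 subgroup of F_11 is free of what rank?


Nielsen-Schreier: an index-n subgroup of F_r is free of rank 1 + n(r-1).
Equivalently: chi(cover) = n*chi(base); chi(vee_r S^1) = 1 - 11 = -10.
chi(E) = 2*(-10) = -20; rank = 1 - chi(E) = 1 - (-20) = 21.
rank = 1 + 2*(11-1) = 1 + 20 = 21

21


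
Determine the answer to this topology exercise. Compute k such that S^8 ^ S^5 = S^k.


S^m ^ S^n = S^{m+n}.
k = 8 + 5 = 13

13


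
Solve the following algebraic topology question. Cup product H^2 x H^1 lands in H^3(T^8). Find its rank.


Cup product: H^p x H^q -> H^{p+q}; here p+q = 2+1 = 3.
rank H^k(T^n) = C(n,k).
C(8,3) = 56

56


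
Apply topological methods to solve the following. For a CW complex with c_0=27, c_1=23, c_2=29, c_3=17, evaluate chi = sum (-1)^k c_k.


chi = sum_k (-1)^k c_k.
= (-1)^0*27 + (-1)^1*23 + (-1)^2*29 + (-1)^3*17
= (27) + (-23) + (29) + (-17)
= 16

16


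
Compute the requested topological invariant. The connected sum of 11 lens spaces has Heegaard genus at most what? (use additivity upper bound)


Heegaard genus satisfies g(A#B) <= g(A) + g(B).
Each lens space has g = 1.
Upper bound: 11 * 1 = 11

11


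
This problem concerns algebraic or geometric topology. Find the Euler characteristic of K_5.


K_5: V = 5, E = C(5,2) = 10.
chi = V - E = 5 - 10 = -5

-5


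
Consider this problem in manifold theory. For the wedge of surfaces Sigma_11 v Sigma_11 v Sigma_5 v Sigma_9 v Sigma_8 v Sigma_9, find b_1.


For a wedge X v Y: reduced H_k(X v Y) = H_k(X) + H_k(Y).
Each Sigma_g contributes b_1 = 2g.
b_1 = 22 + 22 + 10 + 18 + 16 + 18 = 106

106


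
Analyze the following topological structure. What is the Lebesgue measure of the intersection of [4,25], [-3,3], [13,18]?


Intersection = [max(a_i), min(b_i)] = [13, 3].
Since 13 > 3, the intersection is empty.
Length = 0

0


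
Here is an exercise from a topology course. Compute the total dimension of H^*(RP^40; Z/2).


H^k(RP^40; Z/2) = Z/2 for each 0 <= k <= 40.
Total dimension = 40 + 1 = 41

41


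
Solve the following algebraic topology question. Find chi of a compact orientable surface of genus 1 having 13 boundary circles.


For a compact orientable surface with genus g and b boundary components: chi = 2 - 2g - b.
chi = 2 - 2*1 - 13 = 2 - 2 - 13 = -13

-13


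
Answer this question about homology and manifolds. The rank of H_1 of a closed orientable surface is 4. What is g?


For a closed orientable surface: b_1 = 2g.
4 = 2g
g = 4 / 2 = 2

2


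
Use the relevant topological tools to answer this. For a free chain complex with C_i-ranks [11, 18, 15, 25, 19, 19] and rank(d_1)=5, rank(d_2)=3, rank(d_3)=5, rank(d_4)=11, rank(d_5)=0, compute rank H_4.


rank H_k = rank(ker d_k) - rank(im d_{k+1}).
rank(ker d_4) = rank(C_4) - rank(d_4) = 19 - 11 = 8.
rank(im d_{4+1}) = 0.
rank H_4 = 8 - 0 = 8

8


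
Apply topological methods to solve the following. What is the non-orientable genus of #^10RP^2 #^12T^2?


Since a >= 1, the sum is non-orientable; each T^2 can be replaced by RP^2 # RP^2 (since T^2#RP^2 = 3RP^2).
Total crosscaps k = 10 + 2*12 = 34.
Check via chi: chi = 10*1 + 12*0 - (10+12-1)*2 = -32 = 2 - k = -32. Consistent.

34


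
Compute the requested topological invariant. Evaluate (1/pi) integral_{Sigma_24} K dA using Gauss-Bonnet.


Gauss-Bonnet: integral K dA = 2*pi*chi(M).
chi(Sigma_24) = 2 - 2*24 = -46.
(integral K dA)/pi = 2*chi = 2*(-46) = -92

-92


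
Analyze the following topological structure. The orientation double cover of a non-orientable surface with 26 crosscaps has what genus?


chi(N_26) = 2 - 26 = -24.
Double cover: chi(Sigma_g) = 2 * chi(N_26) = 2*(-24) = -48.
2 - 2g = -48, so g = (2 - (-48))/2 = 50/2 = 25

25


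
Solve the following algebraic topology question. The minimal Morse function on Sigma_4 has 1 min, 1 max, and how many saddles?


A perfect Morse function has m_k = b_k.
For Sigma_4: b_0=1, b_1=2g=8, b_2=1.
Saddles m_1 = 2g = 8

8


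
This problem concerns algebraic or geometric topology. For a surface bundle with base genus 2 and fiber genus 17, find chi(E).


For a fiber bundle F -> E -> B (with CW structure): chi(E) = chi(B) * chi(F).
chi(Sigma_2) = -2, chi(Sigma_17) = -32.
chi(E) = (-2) * (-32) = 64

64


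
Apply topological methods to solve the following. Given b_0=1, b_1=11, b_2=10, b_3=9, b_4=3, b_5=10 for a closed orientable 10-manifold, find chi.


By Poincare duality b_k = b_{10-k}, so full Betti numbers: b_0=1, b_1=11, b_2=10, b_3=9, b_4=3, b_5=10, b_6=3, b_7=9, b_8=10, b_9=11, b_10=1.
chi = sum (-1)^k b_k = -22

-22


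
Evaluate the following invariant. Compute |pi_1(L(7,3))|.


pi_1(L(p,q)) = Z/pZ for any q coprime to p.
|pi_1(L(7,3))| = 7

7


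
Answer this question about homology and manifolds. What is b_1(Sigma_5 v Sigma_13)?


For a wedge: H_1(A v B) = H_1(A) + H_1(B).
b_1(Sigma_5) = 10, b_1(Sigma_13) = 26.
b_1 = 10 + 26 = 36

36


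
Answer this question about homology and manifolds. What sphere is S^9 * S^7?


Join of spheres: S^m * S^n = S^{m+n+1}.
dim = 9 + 7 + 1 = 17

17


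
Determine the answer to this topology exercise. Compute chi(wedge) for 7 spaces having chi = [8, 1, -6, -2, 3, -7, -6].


chi(A v B) = chi(A) + chi(B) - 1 (one point identified).
For 7 spaces: chi = (sum chi_i) - (7 - 1).
sum = -9; chi = -9 - 6 = -15

-15


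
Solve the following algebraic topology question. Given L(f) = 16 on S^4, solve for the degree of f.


L(f) = 1 + (-1)^4 deg(f) on S^4.
16 = 1 + (-1)^4 * deg(f)
(-1)^4 * deg(f) = 15
deg(f) = 15

15


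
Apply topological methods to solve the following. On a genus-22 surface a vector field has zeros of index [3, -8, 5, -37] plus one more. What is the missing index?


Poincare-Hopf: sum of indices = chi(M).
chi(Sigma_22) = 2 - 2*22 = -42.
Sum of known indices = -37.
x = chi - (sum known) = -42 - (-37) = -5

-5


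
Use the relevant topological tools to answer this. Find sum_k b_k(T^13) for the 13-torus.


b_k(T^13) = C(13,k), so the sum over k is sum_k C(13,k) = 2^13.
Total = 2^13 = 8192

8192


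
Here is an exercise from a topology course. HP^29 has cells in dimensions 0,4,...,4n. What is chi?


HP^29 has one cell in each dimension 0, 4, ..., 4*29 (29+1 cells, all even-dim).
chi = 29 + 1 = 30

30


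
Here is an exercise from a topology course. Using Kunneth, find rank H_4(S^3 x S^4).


Each S^d has Poincare polynomial 1 + t^d.
The product S^3 x S^4 has Poincare polynomial prod(1+t^d_i).
Expanding: b_0=1, b_3=1, b_4=1, b_7=1.
b_4 = 1

1


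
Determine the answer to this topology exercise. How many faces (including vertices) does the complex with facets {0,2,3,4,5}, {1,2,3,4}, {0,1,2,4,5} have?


Each maximal simplex on m vertices has 2^m - 1 nonempty faces.
Take the union (dedupe shared faces).
Total distinct faces = 51

51


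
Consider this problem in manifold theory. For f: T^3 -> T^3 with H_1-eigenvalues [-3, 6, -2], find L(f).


For a torus self-map: L(f) = det(I - A) where A acts on H_1.
L(f) = (1--3) * (1-6) * (1--2) = 4 * -5 * 3 = -60

-60


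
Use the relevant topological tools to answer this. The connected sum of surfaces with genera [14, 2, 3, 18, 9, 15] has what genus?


Genus is additive under connected sum of orientable surfaces.
g = 14 + 2 + 3 + 18 + 9 + 15 = 61

61


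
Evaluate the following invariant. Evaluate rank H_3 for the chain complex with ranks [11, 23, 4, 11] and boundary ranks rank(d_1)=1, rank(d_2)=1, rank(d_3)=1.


rank H_k = rank(ker d_k) - rank(im d_{k+1}).
rank(ker d_3) = rank(C_3) - rank(d_3) = 11 - 1 = 10.
rank(im d_{3+1}) = 0.
rank H_3 = 10 - 0 = 10

10


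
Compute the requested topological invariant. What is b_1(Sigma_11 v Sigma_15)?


For a wedge: H_1(A v B) = H_1(A) + H_1(B).
b_1(Sigma_11) = 22, b_1(Sigma_15) = 30.
b_1 = 22 + 30 = 52

52


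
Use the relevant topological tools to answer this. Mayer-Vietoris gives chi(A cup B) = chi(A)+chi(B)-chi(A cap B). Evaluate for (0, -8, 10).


chi(A cup B) = chi(A) + chi(B) - chi(A cap B)
= 0 + (-8) - (10)
= -18

-18


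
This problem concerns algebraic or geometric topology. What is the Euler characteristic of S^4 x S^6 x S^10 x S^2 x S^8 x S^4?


chi is multiplicative: chi(X x Y) = chi(X) chi(Y).
Each even-dim sphere has chi = 2. There are 6 factors.
chi = 2^6 = 64

64


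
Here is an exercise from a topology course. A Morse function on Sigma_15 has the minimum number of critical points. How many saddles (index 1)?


A perfect Morse function has m_k = b_k.
For Sigma_15: b_0=1, b_1=2g=30, b_2=1.
Saddles m_1 = 2g = 30

30


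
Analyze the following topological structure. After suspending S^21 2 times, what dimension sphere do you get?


Each suspension raises dimension by 1: Sigma S^n = S^{n+1}.
Sigma^2 S^21 = S^{21+2} = S^23

23


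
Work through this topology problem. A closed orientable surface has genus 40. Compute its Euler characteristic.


For a closed orientable surface of genus g: chi = 2 - 2g.
Here g = 40.
chi = 2 - 2*40 = 2 - 80 = -78

-78


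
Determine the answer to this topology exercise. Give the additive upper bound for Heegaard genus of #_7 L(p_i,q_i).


Heegaard genus satisfies g(A#B) <= g(A) + g(B).
Each lens space has g = 1.
Upper bound: 7 * 1 = 7

7


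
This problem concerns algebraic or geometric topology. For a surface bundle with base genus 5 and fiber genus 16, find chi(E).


For a fiber bundle F -> E -> B (with CW structure): chi(E) = chi(B) * chi(F).
chi(Sigma_5) = -8, chi(Sigma_16) = -30.
chi(E) = (-8) * (-30) = 240

240


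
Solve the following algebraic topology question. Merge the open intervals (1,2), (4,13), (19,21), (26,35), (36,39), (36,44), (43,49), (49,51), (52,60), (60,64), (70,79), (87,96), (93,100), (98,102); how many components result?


Sort and merge overlapping open intervals.
Merged: (1,2), (4,13), (19,21), (26,35), (36,49), (49,51), (52,60), (60,64), (70,79), (87,102).
Number of components = 10

10


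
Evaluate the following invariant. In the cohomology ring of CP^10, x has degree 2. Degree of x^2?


|x| = 2 in H^*(CP^n).
|x^2| = 2 * |x| = 2 * 2 = 4

4


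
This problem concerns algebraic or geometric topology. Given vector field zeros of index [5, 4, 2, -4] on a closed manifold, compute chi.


Poincare-Hopf: chi(M) = sum of indices of zeros.
chi = (5) + (4) + (2) + (-4) = 7

7


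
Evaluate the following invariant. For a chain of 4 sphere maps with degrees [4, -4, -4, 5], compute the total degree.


Degree is multiplicative: deg(composition) = product of degrees.
= (4) * (-4) * (-4) * (5) = 320

320


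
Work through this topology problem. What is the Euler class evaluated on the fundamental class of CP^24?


For any closed oriented manifold, <e(TM),[M]> = chi(M).
chi(CP^24) = 24+1 = 25

25


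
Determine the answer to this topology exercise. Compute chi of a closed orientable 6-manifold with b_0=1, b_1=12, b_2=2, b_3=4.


By Poincare duality b_k = b_{6-k}, so full Betti numbers: b_0=1, b_1=12, b_2=2, b_3=4, b_4=2, b_5=12, b_6=1.
chi = sum (-1)^k b_k = -22

-22


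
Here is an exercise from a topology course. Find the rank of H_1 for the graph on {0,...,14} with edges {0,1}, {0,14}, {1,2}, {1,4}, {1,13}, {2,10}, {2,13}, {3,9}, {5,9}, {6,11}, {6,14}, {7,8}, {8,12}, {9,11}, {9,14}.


b_1 = E - V + (number of components).
E = 15, V = 15, components = 2.
b_1 = 15 - 15 + 2 = 2

2


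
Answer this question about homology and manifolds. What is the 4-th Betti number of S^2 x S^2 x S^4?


Each S^d has Poincare polynomial 1 + t^d.
The product S^2 x S^2 x S^4 has Poincare polynomial prod(1+t^d_i).
Expanding: b_0=1, b_2=2, b_4=2, b_6=2, b_8=1.
b_4 = 2

2


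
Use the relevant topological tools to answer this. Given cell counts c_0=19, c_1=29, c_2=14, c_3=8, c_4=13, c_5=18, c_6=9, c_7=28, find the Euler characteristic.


chi = sum_k (-1)^k c_k.
= (-1)^0*19 + (-1)^1*29 + (-1)^2*14 + (-1)^3*8 + (-1)^4*13 + (-1)^5*18 + (-1)^6*9 + (-1)^7*28
= (19) + (-29) + (14) + (-8) + (13) + (-18) + (9) + (-28)
= -28

-28


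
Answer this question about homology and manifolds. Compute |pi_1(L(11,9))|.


pi_1(L(p,q)) = Z/pZ for any q coprime to p.
|pi_1(L(11,9))| = 11

11


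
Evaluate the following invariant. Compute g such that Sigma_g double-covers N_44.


chi(N_44) = 2 - 44 = -42.
Double cover: chi(Sigma_g) = 2 * chi(N_44) = 2*(-42) = -84.
2 - 2g = -84, so g = (2 - (-84))/2 = 86/2 = 43

43


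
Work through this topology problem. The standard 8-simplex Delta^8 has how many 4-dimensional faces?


Delta^8 has 8+1 vertices. A 4-face is a choice of 4+1 vertices.
f_4 = C(8+1, 4+1) = C(9,5) = 126

126


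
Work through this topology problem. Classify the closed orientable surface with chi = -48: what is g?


chi = 2 - 2g for closed orientable surfaces.
-48 = 2 - 2g
2g = 2 - (-48) = 50
g = 25

25


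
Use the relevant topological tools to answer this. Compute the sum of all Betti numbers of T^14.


b_k(T^14) = C(14,k), so the sum over k is sum_k C(14,k) = 2^14.
Total = 2^14 = 16384

16384


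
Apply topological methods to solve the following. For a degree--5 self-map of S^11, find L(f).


On S^11: L(f) = tr(f_0*) + (-1)^11 tr(f_11*) = 1 + (-1)^11 * deg(f).
L(f) = 1 + (-1)^11 * -5 = 1 + 5 = 6

6


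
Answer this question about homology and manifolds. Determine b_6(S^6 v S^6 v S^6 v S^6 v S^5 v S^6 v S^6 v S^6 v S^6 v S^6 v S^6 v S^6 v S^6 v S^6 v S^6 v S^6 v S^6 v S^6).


For a wedge of spheres, H_k (k>0) is free on one generator per sphere of dimension k.
Spheres of dimension 6: count = 17.
b_6 = 17

17


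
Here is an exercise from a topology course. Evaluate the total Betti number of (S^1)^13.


b_k(T^13) = C(13,k), so the sum over k is sum_k C(13,k) = 2^13.
Total = 2^13 = 8192

8192


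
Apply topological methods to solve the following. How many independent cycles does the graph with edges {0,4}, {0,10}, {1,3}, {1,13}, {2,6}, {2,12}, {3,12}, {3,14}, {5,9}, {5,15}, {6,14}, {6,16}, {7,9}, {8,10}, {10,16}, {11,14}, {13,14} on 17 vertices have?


b_1 = E - V + (number of components).
E = 17, V = 17, components = 2.
b_1 = 17 - 17 + 2 = 2

2


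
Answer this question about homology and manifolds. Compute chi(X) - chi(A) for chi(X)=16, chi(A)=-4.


Relative Euler characteristic: chi(X, A) = chi(X) - chi(A).
= 16 - (-4) = 20

20


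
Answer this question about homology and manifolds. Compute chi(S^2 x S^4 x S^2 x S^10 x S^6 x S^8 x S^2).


chi is multiplicative: chi(X x Y) = chi(X) chi(Y).
Each even-dim sphere has chi = 2. There are 7 factors.
chi = 2^7 = 128

128


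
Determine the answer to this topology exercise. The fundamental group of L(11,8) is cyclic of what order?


pi_1(L(p,q)) = Z/pZ for any q coprime to p.
|pi_1(L(11,8))| = 11

11


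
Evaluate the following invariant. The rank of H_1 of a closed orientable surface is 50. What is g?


For a closed orientable surface: b_1 = 2g.
50 = 2g
g = 50 / 2 = 25

25


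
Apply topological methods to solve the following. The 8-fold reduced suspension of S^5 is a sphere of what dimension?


Each suspension raises dimension by 1: Sigma S^n = S^{n+1}.
Sigma^8 S^5 = S^{5+8} = S^13

13


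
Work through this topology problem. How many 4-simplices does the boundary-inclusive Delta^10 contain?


Delta^10 has 10+1 vertices. A 4-face is a choice of 4+1 vertices.
f_4 = C(10+1, 4+1) = C(11,5) = 462

462


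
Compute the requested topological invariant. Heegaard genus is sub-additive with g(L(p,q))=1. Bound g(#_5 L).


Heegaard genus satisfies g(A#B) <= g(A) + g(B).
Each lens space has g = 1.
Upper bound: 5 * 1 = 5

5


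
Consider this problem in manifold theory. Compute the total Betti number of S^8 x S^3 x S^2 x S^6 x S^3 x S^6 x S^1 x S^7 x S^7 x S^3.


Total Betti number is multiplicative under products.
Each S^d (d>=1) has total Betti number 2.
There are 10 sphere factors.
Total = 2^10 = 1024

1024


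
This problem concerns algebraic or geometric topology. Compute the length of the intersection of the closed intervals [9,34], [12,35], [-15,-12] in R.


Intersection = [max(a_i), min(b_i)] = [12, -12].
Since 12 > -12, the intersection is empty.
Length = 0

0


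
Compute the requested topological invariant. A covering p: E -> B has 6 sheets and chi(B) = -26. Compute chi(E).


For a finite covering: chi(E) = (number of sheets) * chi(B).
chi(E) = 6 * (-26) = -156

-156


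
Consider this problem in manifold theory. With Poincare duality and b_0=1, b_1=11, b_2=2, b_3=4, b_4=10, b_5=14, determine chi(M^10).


By Poincare duality b_k = b_{10-k}, so full Betti numbers: b_0=1, b_1=11, b_2=2, b_3=4, b_4=10, b_5=14, b_6=10, b_7=4, b_8=2, b_9=11, b_10=1.
chi = sum (-1)^k b_k = -18

-18


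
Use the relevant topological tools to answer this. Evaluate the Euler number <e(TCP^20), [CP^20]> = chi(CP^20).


For any closed oriented manifold, <e(TM),[M]> = chi(M).
chi(CP^20) = 20+1 = 21

21


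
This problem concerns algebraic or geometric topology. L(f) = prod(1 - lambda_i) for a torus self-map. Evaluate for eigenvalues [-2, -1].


For a torus self-map: L(f) = det(I - A) where A acts on H_1.
L(f) = (1--2) * (1--1) = 3 * 2 = 6

6


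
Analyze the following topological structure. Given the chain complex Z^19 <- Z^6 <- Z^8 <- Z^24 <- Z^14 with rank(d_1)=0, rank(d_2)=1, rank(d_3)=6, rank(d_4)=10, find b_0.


rank H_k = rank(ker d_k) - rank(im d_{k+1}).
rank(ker d_0) = rank(C_0) - rank(d_0) = 19 - 0 = 19.
rank(im d_{0+1}) = 0.
rank H_0 = 19 - 0 = 19

19


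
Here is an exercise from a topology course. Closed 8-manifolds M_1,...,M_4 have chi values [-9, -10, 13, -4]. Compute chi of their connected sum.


For n-manifolds: chi(A#B) = chi(A) + chi(B) - chi(S^8).
chi(S^8) = 1 + (-1)^8 = 2.
chi(#) = (sum chi_i) - (4-1)*chi(S^8) = -10 - 3*2 = -16

-16


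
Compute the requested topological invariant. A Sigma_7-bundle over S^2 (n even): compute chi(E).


chi(S^2) = 2 (n even), chi(Sigma_7) = 2 - 2*7 = -12.
chi(E) = 2 * (-12) = -24

-24


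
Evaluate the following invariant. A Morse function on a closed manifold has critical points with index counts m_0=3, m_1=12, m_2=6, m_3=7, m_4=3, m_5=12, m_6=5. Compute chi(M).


Morse theory: chi(M) = sum_k (-1)^k m_k where m_k = #(index-k critical points).
= (3) + (-12) + (6) + (-7) + (3) + (-12) + (5) = -14

-14


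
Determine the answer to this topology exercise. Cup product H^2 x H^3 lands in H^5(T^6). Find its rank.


Cup product: H^p x H^q -> H^{p+q}; here p+q = 2+3 = 5.
rank H^k(T^n) = C(n,k).
C(6,5) = 6

6


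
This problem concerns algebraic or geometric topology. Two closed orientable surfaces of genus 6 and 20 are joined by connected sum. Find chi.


chi(Sigma_6) = 2 - 2*6 = -10
chi(Sigma_20) = 2 - 2*20 = -38
For surfaces: chi(A#B) = chi(A) + chi(B) - 2.
chi = -10 + -38 - 2 = -50

-50


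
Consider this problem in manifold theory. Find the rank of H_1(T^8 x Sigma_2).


pi_1(A x B) = pi_1(A) x pi_1(B); rank of abelianization = b_1.
b_1(T^8) = 8, b_1(Sigma_2) = 2*2 = 4.
b_1(product) = 8 + 4 = 12

12


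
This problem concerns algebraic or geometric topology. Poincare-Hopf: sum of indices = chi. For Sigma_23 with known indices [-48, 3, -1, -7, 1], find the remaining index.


Poincare-Hopf: sum of indices = chi(M).
chi(Sigma_23) = 2 - 2*23 = -44.
Sum of known indices = -52.
x = chi - (sum known) = -44 - (-52) = 8

8


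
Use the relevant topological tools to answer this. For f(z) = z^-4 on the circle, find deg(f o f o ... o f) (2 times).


deg(f) = -4. Degree is multiplicative: deg(f^2) = (deg f)^2.
deg(f^2) = (-4)^2 = 16

16


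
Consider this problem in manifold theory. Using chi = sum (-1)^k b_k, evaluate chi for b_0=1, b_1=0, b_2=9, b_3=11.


chi = sum_k (-1)^k b_k.
= (1) + (0) + (9) + (-11)
= -1

-1


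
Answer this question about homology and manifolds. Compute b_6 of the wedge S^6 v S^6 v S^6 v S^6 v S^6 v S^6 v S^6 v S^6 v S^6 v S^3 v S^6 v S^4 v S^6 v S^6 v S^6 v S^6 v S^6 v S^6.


For a wedge of spheres, H_k (k>0) is free on one generator per sphere of dimension k.
Spheres of dimension 6: count = 16.
b_6 = 16

16


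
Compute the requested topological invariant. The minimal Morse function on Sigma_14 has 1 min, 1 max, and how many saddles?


A perfect Morse function has m_k = b_k.
For Sigma_14: b_0=1, b_1=2g=28, b_2=1.
Saddles m_1 = 2g = 28

28


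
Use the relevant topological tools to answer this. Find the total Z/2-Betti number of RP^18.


H^k(RP^18; Z/2) = Z/2 for each 0 <= k <= 18.
Total dimension = 18 + 1 = 19

19


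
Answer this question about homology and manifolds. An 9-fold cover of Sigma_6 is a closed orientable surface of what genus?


For an n-sheeted cover: chi(E) = n * chi(B).
chi(Sigma_6) = 2 - 2*6 = -10.
chi(E) = 9 * (-10) = -90.
genus(E) = (2 - chi(E))/2 = (2 - (-90))/2 = 92/2 = 46

46


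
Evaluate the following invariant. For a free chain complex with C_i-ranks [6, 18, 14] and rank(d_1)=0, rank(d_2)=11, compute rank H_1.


rank H_k = rank(ker d_k) - rank(im d_{k+1}).
rank(ker d_1) = rank(C_1) - rank(d_1) = 18 - 0 = 18.
rank(im d_{1+1}) = 11.
rank H_1 = 18 - 11 = 7

7


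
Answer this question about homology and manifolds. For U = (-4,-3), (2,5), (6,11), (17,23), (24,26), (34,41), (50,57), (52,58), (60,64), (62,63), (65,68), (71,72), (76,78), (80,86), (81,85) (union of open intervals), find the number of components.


Sort and merge overlapping open intervals.
Merged: (-4,-3), (2,5), (6,11), (17,23), (24,26), (34,41), (50,58), (60,64), (65,68), (71,72), (76,78), (80,86).
Number of components = 12

12


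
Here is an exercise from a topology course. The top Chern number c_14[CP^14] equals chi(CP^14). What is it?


For any closed oriented manifold, <e(TM),[M]> = chi(M).
chi(CP^14) = 14+1 = 15

15


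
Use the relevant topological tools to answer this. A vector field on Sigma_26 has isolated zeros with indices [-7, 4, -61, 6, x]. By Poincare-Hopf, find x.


Poincare-Hopf: sum of indices = chi(M).
chi(Sigma_26) = 2 - 2*26 = -50.
Sum of known indices = -58.
x = chi - (sum known) = -50 - (-58) = 8

8


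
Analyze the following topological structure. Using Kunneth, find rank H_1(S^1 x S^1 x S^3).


Each S^d has Poincare polynomial 1 + t^d.
The product S^1 x S^1 x S^3 has Poincare polynomial prod(1+t^d_i).
Expanding: b_0=1, b_1=2, b_2=1, b_3=1, b_4=2, b_5=1.
b_1 = 2

2


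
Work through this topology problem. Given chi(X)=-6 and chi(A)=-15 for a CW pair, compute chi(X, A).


Relative Euler characteristic: chi(X, A) = chi(X) - chi(A).
= -6 - (-15) = 9

9


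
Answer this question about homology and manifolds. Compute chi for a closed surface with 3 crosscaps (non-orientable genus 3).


For a non-orientable closed surface with k crosscaps: chi = 2 - k.
Here k = 3.
chi = 2 - 3 = -1

-1


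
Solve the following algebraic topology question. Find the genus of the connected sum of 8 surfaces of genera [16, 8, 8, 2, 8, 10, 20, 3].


Genus is additive under connected sum of orientable surfaces.
g = 16 + 8 + 8 + 2 + 8 + 10 + 20 + 3 = 75

75


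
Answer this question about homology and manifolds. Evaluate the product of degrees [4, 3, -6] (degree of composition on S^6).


Degree is multiplicative: deg(composition) = product of degrees.
= (4) * (3) * (-6) = -72

-72


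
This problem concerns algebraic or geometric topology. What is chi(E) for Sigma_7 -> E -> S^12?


chi(S^12) = 2 (n even), chi(Sigma_7) = 2 - 2*7 = -12.
chi(E) = 2 * (-12) = -24

-24


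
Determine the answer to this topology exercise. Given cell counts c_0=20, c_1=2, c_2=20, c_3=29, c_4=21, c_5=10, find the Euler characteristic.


chi = sum_k (-1)^k c_k.
= (-1)^0*20 + (-1)^1*2 + (-1)^2*20 + (-1)^3*29 + (-1)^4*21 + (-1)^5*10
= (20) + (-2) + (20) + (-29) + (21) + (-10)
= 20

20


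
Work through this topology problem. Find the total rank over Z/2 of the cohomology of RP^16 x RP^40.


dim H^*(RP^n; Z/2) = n+1 (one Z/2 in each degree 0..n).
Total Betti number is multiplicative.
Total = (16+1) * (40+1) = 17 * 41 = 697

697


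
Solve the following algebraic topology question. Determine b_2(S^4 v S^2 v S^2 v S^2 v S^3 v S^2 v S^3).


For a wedge of spheres, H_k (k>0) is free on one generator per sphere of dimension k.
Spheres of dimension 2: count = 4.
b_2 = 4

4


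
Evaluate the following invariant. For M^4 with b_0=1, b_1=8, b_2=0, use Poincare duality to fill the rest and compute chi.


By Poincare duality b_k = b_{4-k}, so full Betti numbers: b_0=1, b_1=8, b_2=0, b_3=8, b_4=1.
chi = sum (-1)^k b_k = -14

-14
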